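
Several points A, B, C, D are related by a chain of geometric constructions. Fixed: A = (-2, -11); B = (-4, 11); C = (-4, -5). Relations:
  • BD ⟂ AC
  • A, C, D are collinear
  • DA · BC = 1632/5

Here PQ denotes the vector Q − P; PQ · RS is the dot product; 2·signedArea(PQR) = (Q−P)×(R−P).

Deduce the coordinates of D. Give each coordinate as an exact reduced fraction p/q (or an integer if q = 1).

1. D_x = -44/5  [A, C, D are collinear ∩ BD ⟂ AC]
2. D_y = 47/5  [A, C, D are collinear ∩ BD ⟂ AC]
   → D = (-44/5, 47/5)

D = (-44/5, 47/5)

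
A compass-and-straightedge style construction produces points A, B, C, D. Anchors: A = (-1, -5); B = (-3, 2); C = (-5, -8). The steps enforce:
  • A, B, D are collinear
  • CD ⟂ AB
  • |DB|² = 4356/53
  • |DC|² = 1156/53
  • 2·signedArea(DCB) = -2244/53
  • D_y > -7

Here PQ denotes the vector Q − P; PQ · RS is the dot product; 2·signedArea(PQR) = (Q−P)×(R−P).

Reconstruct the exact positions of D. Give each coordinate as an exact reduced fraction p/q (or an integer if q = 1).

1. D_x = -27/53  [A, B, D are collinear ∩ CD ⟂ AB]
2. D_y = -356/53  [A, B, D are collinear ∩ CD ⟂ AB]
   → D = (-27/53, -356/53)

D = (-27/53, -356/53)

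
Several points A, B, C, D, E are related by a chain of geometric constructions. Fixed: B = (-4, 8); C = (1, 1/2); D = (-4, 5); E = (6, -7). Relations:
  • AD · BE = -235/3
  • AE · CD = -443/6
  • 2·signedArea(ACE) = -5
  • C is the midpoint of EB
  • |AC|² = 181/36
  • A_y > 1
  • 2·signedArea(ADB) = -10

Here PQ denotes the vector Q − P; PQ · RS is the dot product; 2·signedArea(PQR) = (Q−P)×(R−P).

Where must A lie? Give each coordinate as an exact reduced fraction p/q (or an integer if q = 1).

1. A_x = -2/3  [2·signedArea(ADB) = -10 ∩ AD · BE = -235/3]
2. A_y = 2  [2·signedArea(ADB) = -10 ∩ AD · BE = -235/3]
   → A = (-2/3, 2)

A = (-2/3, 2)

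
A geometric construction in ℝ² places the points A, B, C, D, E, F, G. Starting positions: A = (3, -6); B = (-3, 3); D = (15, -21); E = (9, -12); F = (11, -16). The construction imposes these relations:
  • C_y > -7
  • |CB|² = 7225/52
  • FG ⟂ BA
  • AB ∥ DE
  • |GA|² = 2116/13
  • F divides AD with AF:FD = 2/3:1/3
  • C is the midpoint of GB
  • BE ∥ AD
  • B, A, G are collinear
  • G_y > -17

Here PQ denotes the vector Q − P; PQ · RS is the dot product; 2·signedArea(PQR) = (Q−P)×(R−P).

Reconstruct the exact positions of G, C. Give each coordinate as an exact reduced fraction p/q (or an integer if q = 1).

1. G_x = 131/13  [B, A, G are collinear ∩ FG ⟂ BA]
2. G_y = -216/13  [B, A, G are collinear ∩ FG ⟂ BA]
   → G = (131/13, -216/13)
3. C_x = 46/13  [C is the midpoint of GB]
4. C_y = -177/26  [C is the midpoint of GB]
   → C = (46/13, -177/26)

C = (46/13, -177/26)
G = (131/13, -216/13)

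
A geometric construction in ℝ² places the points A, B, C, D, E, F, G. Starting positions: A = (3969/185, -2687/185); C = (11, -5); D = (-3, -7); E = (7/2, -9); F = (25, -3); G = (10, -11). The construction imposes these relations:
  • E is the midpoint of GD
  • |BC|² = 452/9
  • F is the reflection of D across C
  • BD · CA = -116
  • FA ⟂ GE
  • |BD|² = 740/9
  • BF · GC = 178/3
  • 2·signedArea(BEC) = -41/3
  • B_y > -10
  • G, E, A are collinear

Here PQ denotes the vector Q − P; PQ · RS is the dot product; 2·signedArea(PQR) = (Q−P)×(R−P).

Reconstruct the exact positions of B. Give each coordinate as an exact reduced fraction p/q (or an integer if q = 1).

1. B_x = 17/3  [BF · GC = 178/3 ∩ BD · CA = -116]
2. B_y = -29/3  [BF · GC = 178/3 ∩ BD · CA = -116]
   → B = (17/3, -29/3)

B = (17/3, -29/3)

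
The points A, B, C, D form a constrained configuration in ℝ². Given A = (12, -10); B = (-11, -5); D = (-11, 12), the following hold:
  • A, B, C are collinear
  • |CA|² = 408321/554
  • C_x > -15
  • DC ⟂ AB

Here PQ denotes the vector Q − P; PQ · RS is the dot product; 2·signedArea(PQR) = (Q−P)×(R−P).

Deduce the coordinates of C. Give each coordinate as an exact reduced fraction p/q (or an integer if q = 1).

1. C_x = -8049/554  [A, B, C are collinear ∩ DC ⟂ AB]
2. C_y = -2345/554  [A, B, C are collinear ∩ DC ⟂ AB]
   → C = (-8049/554, -2345/554)

C = (-8049/554, -2345/554)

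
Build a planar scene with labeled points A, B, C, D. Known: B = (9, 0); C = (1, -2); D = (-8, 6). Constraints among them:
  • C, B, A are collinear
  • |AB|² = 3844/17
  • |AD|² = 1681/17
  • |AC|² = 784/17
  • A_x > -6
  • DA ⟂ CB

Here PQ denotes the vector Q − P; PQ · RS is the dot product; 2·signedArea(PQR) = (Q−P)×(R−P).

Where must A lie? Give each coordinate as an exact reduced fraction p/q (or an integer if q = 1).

A = (-95/17, -62/17)

1. A_x = -95/17  [C, B, A are collinear ∩ DA ⟂ CB]
2. A_y = -62/17  [C, B, A are collinear ∩ DA ⟂ CB]
   → A = (-95/17, -62/17)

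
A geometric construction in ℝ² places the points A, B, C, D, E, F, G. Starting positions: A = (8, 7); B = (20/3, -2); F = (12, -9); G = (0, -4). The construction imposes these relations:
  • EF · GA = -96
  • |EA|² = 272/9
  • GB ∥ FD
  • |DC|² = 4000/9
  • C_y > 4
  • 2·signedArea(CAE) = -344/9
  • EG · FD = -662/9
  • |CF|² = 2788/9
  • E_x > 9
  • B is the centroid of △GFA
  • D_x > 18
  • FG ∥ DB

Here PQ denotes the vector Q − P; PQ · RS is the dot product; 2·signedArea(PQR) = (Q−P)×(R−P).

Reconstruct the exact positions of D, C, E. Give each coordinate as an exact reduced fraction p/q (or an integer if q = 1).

C = (4/3, 5)
D = (56/3, -7)
E = (28/3, 5/3)

1. D_x = 56/3  [FG ∥ DB ∩ GB ∥ FD]
2. D_y = -7  [FG ∥ DB ∩ GB ∥ FD]
   → D = (56/3, -7)
3. E_x = 28/3  [EG · FD = -662/9 ∩ EF · GA = -96]
4. E_y = 5/3  [EG · FD = -662/9 ∩ EF · GA = -96]
   → E = (28/3, 5/3)
5. C_x = 4/3  [line 16/3·x + 4/3·y + -124/9 = 0 ∩ |CF|² = 2788/9]
6. C_y = 5  [line 16/3·x + 4/3·y + -124/9 = 0 ∩ |CF|² = 2788/9]
   → C = (4/3, 5)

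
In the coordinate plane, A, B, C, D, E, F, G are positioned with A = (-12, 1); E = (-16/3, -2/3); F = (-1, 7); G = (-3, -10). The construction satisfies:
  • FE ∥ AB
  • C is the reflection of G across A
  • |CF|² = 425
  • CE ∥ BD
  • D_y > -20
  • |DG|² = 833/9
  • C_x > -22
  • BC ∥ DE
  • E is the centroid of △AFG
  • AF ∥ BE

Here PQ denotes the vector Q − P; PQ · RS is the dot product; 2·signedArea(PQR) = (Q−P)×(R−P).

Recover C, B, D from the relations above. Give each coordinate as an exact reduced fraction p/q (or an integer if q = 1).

1. C_x = -21  [C is the reflection of G across A]
2. C_y = 12  [C is the reflection of G across A]
   → C = (-21, 12)
3. B_x = -49/3  [AF ∥ BE ∩ FE ∥ AB]
4. B_y = -20/3  [AF ∥ BE ∩ FE ∥ AB]
   → B = (-49/3, -20/3)
5. D_x = -2/3  [BC ∥ DE ∩ CE ∥ BD]
6. D_y = -58/3  [BC ∥ DE ∩ CE ∥ BD]
   → D = (-2/3, -58/3)

B = (-49/3, -20/3)
C = (-21, 12)
D = (-2/3, -58/3)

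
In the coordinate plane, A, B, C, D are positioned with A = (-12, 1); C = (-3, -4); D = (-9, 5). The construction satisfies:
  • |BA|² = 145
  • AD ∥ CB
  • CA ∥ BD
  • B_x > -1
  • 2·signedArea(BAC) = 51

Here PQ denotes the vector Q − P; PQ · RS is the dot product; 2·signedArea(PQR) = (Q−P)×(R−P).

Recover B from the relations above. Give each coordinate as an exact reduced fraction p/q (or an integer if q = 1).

B = (0, 0)

1. B_x = 0  [CA ∥ BD ∩ AD ∥ CB]
2. B_y = 0  [CA ∥ BD ∩ AD ∥ CB]
   → B = (0, 0)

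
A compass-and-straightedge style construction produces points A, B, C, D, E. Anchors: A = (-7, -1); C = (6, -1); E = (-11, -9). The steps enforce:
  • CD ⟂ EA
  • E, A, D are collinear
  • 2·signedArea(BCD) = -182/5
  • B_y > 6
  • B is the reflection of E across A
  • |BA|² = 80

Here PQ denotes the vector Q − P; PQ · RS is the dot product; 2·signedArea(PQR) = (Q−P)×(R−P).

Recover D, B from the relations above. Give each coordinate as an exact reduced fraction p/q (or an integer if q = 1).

B = (-3, 7)
D = (-22/5, 21/5)

1. D_x = -22/5  [E, A, D are collinear ∩ CD ⟂ EA]
2. D_y = 21/5  [E, A, D are collinear ∩ CD ⟂ EA]
   → D = (-22/5, 21/5)
3. B_x = -3  [B is the reflection of E across A]
4. B_y = 7  [B is the reflection of E across A]
   → B = (-3, 7)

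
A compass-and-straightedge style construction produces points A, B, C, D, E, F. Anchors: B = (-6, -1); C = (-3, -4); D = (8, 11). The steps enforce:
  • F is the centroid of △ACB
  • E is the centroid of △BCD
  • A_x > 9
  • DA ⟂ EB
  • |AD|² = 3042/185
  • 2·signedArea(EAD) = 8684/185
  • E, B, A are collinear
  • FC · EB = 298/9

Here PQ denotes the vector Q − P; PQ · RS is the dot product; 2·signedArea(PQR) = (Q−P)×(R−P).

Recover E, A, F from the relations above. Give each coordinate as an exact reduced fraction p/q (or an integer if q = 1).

1. E_x = -1/3  [E is the centroid of △BCD]
2. E_y = 2  [E is the centroid of △BCD]
   → E = (-1/3, 2)
3. A_x = 1831/185  [E, B, A are collinear ∩ DA ⟂ EB]
4. A_y = 1372/185  [E, B, A are collinear ∩ DA ⟂ EB]
   → A = (1831/185, 1372/185)
5. F_x = 166/555  [F is the centroid of △ACB]
6. F_y = 149/185  [F is the centroid of △ACB]
   → F = (166/555, 149/185)

A = (1831/185, 1372/185)
E = (-1/3, 2)
F = (166/555, 149/185)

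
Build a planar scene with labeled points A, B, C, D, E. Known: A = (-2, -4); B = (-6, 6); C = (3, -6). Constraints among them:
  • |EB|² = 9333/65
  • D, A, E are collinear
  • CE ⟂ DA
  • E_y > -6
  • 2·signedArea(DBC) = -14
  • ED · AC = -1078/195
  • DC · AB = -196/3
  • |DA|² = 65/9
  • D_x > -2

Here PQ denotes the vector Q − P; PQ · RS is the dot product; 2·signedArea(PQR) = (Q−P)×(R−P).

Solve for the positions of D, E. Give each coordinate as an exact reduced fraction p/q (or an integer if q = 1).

1. D_x = -5/3  [2·signedArea(DBC) = -14 ∩ DC · AB = -196/3]
2. D_y = -4/3  [2·signedArea(DBC) = -14 ∩ DC · AB = -196/3]
   → D = (-5/3, -4/3)
3. E_x = -141/65  [D, A, E are collinear ∩ CE ⟂ DA]
4. E_y = -348/65  [D, A, E are collinear ∩ CE ⟂ DA]
   → E = (-141/65, -348/65)

D = (-5/3, -4/3)
E = (-141/65, -348/65)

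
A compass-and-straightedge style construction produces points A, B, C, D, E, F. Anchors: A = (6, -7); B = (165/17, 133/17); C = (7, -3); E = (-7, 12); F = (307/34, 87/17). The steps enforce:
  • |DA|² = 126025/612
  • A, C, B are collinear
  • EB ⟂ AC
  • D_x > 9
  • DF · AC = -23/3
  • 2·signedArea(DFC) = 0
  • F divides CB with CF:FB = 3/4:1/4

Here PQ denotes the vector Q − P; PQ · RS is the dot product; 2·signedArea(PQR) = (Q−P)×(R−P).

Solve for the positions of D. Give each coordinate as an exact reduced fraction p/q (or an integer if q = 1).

D = (967/102, 353/51)

1. D_x = 967/102  [2·signedArea(DFC) = 0 ∩ DF · AC = -23/3]
2. D_y = 353/51  [2·signedArea(DFC) = 0 ∩ DF · AC = -23/3]
   → D = (967/102, 353/51)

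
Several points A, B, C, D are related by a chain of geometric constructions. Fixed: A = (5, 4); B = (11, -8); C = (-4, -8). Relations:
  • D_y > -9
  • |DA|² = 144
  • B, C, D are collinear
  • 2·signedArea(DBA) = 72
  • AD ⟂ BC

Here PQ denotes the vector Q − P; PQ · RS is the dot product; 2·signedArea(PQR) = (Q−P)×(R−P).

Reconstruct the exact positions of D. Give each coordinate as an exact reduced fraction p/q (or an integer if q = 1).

D = (5, -8)

1. D_x = 5  [B, C, D are collinear ∩ AD ⟂ BC]
2. D_y = -8  [B, C, D are collinear ∩ AD ⟂ BC]
   → D = (5, -8)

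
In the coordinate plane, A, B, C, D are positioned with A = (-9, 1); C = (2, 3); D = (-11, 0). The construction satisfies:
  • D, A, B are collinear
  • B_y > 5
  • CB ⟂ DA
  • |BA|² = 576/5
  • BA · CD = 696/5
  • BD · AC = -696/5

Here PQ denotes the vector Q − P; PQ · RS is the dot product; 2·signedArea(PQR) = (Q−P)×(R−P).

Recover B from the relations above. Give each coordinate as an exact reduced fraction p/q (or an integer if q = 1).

B = (3/5, 29/5)

1. B_x = 3/5  [D, A, B are collinear ∩ CB ⟂ DA]
2. B_y = 29/5  [D, A, B are collinear ∩ CB ⟂ DA]
   → B = (3/5, 29/5)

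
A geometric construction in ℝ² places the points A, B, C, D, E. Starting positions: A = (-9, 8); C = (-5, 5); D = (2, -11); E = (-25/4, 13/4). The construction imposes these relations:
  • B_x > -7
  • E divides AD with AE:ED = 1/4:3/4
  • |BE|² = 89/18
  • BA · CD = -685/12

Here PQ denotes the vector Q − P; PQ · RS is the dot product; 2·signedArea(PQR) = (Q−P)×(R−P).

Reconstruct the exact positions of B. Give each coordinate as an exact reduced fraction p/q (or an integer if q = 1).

1. B_x = -27/4  [line -7·x + 16·y + -1607/12 = 0 ∩ |BE|² = 89/18]
2. B_y = 65/12  [line -7·x + 16·y + -1607/12 = 0 ∩ |BE|² = 89/18]
   → B = (-27/4, 65/12)

B = (-27/4, 65/12)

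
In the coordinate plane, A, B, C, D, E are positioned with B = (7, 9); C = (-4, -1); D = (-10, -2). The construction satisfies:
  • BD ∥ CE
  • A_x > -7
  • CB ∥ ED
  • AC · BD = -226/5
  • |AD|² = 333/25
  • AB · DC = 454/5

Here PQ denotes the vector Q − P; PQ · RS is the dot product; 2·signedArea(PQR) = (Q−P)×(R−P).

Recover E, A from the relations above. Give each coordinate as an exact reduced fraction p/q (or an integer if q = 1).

A = (-32/5, -7/5)
E = (-21, -12)

1. E_x = -21  [CB ∥ ED ∩ BD ∥ CE]
2. E_y = -12  [CB ∥ ED ∩ BD ∥ CE]
   → E = (-21, -12)
3. A_x = -32/5  [AC · BD = -226/5 ∩ AB · DC = 454/5]
4. A_y = -7/5  [AC · BD = -226/5 ∩ AB · DC = 454/5]
   → A = (-32/5, -7/5)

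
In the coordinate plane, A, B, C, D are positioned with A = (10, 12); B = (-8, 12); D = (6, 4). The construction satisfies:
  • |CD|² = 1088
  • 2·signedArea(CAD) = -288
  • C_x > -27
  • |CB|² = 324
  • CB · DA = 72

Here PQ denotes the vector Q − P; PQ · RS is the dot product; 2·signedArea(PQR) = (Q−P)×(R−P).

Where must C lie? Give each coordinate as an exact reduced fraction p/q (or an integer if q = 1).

C = (-26, 12)

1. C_x = -26  [2·signedArea(CAD) = -288 ∩ CB · DA = 72]
2. C_y = 12  [2·signedArea(CAD) = -288 ∩ CB · DA = 72]
   → C = (-26, 12)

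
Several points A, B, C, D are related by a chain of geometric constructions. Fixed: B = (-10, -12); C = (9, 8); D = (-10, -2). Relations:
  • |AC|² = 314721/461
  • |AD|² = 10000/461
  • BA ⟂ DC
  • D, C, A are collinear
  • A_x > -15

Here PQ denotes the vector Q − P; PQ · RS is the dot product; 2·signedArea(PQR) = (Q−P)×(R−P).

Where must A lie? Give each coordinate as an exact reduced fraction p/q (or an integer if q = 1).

A = (-6510/461, -1922/461)

1. A_x = -6510/461  [D, C, A are collinear ∩ BA ⟂ DC]
2. A_y = -1922/461  [D, C, A are collinear ∩ BA ⟂ DC]
   → A = (-6510/461, -1922/461)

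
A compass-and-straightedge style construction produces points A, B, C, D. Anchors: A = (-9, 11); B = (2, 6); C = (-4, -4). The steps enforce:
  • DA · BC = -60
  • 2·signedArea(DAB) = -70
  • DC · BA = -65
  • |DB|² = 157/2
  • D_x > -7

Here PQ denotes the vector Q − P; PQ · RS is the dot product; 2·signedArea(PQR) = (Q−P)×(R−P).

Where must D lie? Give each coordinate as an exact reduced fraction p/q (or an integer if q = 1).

D = (-13/2, 7/2)

1. D_x = -13/2  [DC · BA = -65 ∩ DA · BC = -60]
2. D_y = 7/2  [DC · BA = -65 ∩ DA · BC = -60]
   → D = (-13/2, 7/2)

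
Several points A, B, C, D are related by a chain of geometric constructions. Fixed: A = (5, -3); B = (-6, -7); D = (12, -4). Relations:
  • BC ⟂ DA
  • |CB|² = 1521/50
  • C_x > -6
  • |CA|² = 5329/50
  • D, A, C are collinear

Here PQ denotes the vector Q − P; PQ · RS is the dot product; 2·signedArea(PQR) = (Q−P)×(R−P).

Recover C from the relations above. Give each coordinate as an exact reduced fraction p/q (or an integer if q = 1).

C = (-261/50, -77/50)

1. C_x = -261/50  [D, A, C are collinear ∩ BC ⟂ DA]
2. C_y = -77/50  [D, A, C are collinear ∩ BC ⟂ DA]
   → C = (-261/50, -77/50)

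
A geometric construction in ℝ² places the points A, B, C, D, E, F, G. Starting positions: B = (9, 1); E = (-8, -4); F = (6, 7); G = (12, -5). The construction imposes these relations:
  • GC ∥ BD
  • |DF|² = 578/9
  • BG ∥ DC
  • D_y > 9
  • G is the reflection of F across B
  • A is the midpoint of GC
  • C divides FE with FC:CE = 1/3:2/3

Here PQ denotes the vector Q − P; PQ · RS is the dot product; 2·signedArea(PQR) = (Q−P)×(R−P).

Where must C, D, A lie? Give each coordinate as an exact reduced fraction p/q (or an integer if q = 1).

A = (20/3, -5/6)
C = (4/3, 10/3)
D = (-5/3, 28/3)

1. C_x = 4/3  [C divides FE with FC:CE = 1/3:2/3]
2. C_y = 10/3  [C divides FE with FC:CE = 1/3:2/3]
   → C = (4/3, 10/3)
3. D_x = -5/3  [BG ∥ DC ∩ GC ∥ BD]
4. D_y = 28/3  [BG ∥ DC ∩ GC ∥ BD]
   → D = (-5/3, 28/3)
5. A_x = 20/3  [A is the midpoint of GC]
6. A_y = -5/6  [A is the midpoint of GC]
   → A = (20/3, -5/6)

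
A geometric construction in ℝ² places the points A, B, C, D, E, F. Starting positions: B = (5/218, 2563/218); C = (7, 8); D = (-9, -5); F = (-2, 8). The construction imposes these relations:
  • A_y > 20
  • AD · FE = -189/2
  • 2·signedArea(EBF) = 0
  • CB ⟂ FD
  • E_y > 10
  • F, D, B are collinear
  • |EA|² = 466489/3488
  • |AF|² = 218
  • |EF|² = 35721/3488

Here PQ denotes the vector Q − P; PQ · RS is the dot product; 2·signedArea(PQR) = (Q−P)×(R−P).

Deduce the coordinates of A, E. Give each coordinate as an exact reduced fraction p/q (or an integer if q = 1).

A = (5, 21)
E = (-421/872, 9433/872)

1. E_x = -421/872  [line 819/218·x + -441/218·y + 2583/109 = 0 ∩ |EF|² = 35721/3488]
2. E_y = 9433/872  [line 819/218·x + -441/218·y + 2583/109 = 0 ∩ |EF|² = 35721/3488]
   → E = (-421/872, 9433/872)
3. A_x = 5  [line -1323/872·x + -2457/872·y + 14553/218 = 0 ∩ |AF|² = 218]
4. A_y = 21  [line -1323/872·x + -2457/872·y + 14553/218 = 0 ∩ |AF|² = 218]
   → A = (5, 21)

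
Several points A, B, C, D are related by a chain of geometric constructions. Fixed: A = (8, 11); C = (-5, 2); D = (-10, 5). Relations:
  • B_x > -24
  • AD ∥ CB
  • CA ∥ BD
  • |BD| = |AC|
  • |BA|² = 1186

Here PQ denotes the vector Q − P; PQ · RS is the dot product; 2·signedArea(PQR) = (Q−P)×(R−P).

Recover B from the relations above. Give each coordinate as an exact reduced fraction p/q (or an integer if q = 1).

B = (-23, -4)

1. B_x = -23  [CA ∥ BD ∩ AD ∥ CB]
2. B_y = -4  [CA ∥ BD ∩ AD ∥ CB]
   → B = (-23, -4)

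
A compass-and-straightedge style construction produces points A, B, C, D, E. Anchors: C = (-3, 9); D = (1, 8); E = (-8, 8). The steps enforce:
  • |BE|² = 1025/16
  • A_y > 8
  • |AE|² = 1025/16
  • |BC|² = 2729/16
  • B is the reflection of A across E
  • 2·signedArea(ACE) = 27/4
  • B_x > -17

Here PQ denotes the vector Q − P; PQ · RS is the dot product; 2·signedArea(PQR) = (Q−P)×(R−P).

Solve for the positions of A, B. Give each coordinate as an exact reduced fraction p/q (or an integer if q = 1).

1. A_x = 0  [line 1·x + -5·y + 165/4 = 0 ∩ |AE|² = 1025/16]
2. A_y = 33/4  [line 1·x + -5·y + 165/4 = 0 ∩ |AE|² = 1025/16]
   → A = (0, 33/4)
3. B_x = -16  [B is the reflection of A across E]
4. B_y = 31/4  [B is the reflection of A across E]
   → B = (-16, 31/4)

A = (0, 33/4)
B = (-16, 31/4)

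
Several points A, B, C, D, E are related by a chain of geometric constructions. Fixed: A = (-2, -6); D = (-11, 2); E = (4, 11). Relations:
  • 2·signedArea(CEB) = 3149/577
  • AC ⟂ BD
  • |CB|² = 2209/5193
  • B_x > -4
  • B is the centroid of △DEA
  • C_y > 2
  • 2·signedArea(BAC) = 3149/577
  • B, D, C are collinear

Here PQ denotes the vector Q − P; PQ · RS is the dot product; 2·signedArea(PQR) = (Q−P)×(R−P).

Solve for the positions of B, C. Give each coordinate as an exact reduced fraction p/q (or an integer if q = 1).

B = (-3, 7/3)
C = (-1355/577, 1362/577)

1. B_x = -3  [B is the centroid of △DEA]
2. B_y = 7/3  [B is the centroid of △DEA]
   → B = (-3, 7/3)
3. C_x = -1355/577  [B, D, C are collinear ∩ AC ⟂ BD]
4. C_y = 1362/577  [B, D, C are collinear ∩ AC ⟂ BD]
   → C = (-1355/577, 1362/577)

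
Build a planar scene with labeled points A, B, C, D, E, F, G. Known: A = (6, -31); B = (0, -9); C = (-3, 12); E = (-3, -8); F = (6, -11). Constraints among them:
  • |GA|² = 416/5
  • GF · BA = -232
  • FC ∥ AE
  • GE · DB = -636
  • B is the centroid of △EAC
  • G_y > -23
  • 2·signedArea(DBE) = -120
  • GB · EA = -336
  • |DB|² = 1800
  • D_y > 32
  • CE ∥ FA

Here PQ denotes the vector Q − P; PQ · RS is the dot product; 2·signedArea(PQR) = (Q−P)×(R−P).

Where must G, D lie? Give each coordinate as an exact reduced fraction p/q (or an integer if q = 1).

1. G_x = 18/5  [GF · BA = -232 ∩ GB · EA = -336]
2. G_y = -111/5  [GF · BA = -232 ∩ GB · EA = -336]
   → G = (18/5, -111/5)
3. D_x = -6  [GE · DB = -636 ∩ 2·signedArea(DBE) = -120]
4. D_y = 33  [GE · DB = -636 ∩ 2·signedArea(DBE) = -120]
   → D = (-6, 33)

D = (-6, 33)
G = (18/5, -111/5)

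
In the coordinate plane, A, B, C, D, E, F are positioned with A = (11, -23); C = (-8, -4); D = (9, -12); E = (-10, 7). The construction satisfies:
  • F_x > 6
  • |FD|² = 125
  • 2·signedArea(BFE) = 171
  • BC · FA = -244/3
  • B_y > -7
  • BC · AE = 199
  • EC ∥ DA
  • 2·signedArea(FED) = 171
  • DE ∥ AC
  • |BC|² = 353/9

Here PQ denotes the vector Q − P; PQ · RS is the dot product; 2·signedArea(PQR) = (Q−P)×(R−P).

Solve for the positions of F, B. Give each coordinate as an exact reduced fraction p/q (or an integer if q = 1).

1. B_x = -7/3  [line 21·x + -30·y + -151 = 0 ∩ |BC|² = 353/9]
2. B_y = -20/3  [line 21·x + -30·y + -151 = 0 ∩ |BC|² = 353/9]
   → B = (-7/3, -20/3)
3. F_x = 7  [2·signedArea(FED) = 171 ∩ BC · FA = -244/3]
4. F_y = -1  [2·signedArea(FED) = 171 ∩ BC · FA = -244/3]
   → F = (7, -1)

B = (-7/3, -20/3)
F = (7, -1)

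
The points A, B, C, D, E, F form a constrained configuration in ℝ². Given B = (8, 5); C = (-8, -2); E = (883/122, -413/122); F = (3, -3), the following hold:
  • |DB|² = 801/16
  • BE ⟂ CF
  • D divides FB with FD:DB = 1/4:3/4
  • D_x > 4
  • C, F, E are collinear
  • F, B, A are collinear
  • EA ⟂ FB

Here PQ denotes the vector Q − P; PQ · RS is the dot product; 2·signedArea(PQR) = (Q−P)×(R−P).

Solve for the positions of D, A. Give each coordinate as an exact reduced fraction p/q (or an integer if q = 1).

A = (43619/10858, -7451/5429)
D = (17/4, -1)

1. D_x = 17/4  [D divides FB with FD:DB = 1/4:3/4]
2. D_y = -1  [D divides FB with FD:DB = 1/4:3/4]
   → D = (17/4, -1)
3. A_x = 43619/10858  [F, B, A are collinear ∩ EA ⟂ FB]
4. A_y = -7451/5429  [F, B, A are collinear ∩ EA ⟂ FB]
   → A = (43619/10858, -7451/5429)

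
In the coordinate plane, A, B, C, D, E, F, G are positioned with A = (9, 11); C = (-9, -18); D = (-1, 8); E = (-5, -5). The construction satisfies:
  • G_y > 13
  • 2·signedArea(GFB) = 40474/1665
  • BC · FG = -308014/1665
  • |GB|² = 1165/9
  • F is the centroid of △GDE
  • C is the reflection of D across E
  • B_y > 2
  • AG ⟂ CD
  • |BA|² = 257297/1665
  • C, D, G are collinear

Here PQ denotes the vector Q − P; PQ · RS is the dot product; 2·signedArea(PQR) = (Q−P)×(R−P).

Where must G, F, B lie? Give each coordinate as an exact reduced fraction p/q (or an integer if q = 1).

B = (131/555, 404/185)
F = (-979/555, 3062/555)
G = (131/185, 2507/185)

1. G_x = 131/185  [C, D, G are collinear ∩ AG ⟂ CD]
2. G_y = 2507/185  [C, D, G are collinear ∩ AG ⟂ CD]
   → G = (131/185, 2507/185)
3. F_x = -979/555  [F is the centroid of △GDE]
4. F_y = 3062/555  [F is the centroid of △GDE]
   → F = (-979/555, 3062/555)
5. B_x = 131/555  [BC · FG = -308014/1665 ∩ 2·signedArea(GFB) = 40474/1665]
6. B_y = 404/185  [BC · FG = -308014/1665 ∩ 2·signedArea(GFB) = 40474/1665]
   → B = (131/555, 404/185)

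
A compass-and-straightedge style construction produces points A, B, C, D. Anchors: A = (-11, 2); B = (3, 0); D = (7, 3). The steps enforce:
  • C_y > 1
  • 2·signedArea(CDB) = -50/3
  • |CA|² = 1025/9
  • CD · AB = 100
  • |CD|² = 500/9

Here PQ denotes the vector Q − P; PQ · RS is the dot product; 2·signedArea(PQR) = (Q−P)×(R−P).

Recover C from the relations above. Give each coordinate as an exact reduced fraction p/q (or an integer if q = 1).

C = (-1/3, 5/3)

1. C_x = -1/3  [2·signedArea(CDB) = -50/3 ∩ CD · AB = 100]
2. C_y = 5/3  [2·signedArea(CDB) = -50/3 ∩ CD · AB = 100]
   → C = (-1/3, 5/3)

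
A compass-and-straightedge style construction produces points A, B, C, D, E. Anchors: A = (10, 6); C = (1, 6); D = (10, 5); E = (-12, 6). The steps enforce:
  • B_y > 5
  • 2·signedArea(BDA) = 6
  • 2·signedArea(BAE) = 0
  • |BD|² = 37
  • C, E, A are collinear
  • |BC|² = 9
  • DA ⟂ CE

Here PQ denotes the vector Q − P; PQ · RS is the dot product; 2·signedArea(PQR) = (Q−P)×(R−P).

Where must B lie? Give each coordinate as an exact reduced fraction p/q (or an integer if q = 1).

B = (4, 6)

1. B_x = 4  [2·signedArea(BAE) = 0 ∩ 2·signedArea(BDA) = 6]
2. B_y = 6  [2·signedArea(BAE) = 0 ∩ 2·signedArea(BDA) = 6]
   → B = (4, 6)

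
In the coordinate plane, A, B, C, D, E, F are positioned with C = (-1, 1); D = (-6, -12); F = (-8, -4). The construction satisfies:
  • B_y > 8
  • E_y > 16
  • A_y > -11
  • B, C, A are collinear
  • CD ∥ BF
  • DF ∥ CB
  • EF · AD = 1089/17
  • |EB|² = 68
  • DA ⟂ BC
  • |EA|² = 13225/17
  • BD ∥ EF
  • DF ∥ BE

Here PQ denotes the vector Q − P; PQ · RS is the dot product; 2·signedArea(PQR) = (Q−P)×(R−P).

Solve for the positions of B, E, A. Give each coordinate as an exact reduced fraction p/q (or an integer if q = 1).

A = (30/17, -171/17)
B = (-3, 9)
E = (-5, 17)

1. B_x = -3  [CD ∥ BF ∩ DF ∥ CB]
2. B_y = 9  [CD ∥ BF ∩ DF ∥ CB]
   → B = (-3, 9)
3. E_x = -5  [BD ∥ EF ∩ DF ∥ BE]
4. E_y = 17  [BD ∥ EF ∩ DF ∥ BE]
   → E = (-5, 17)
5. A_x = 30/17  [B, C, A are collinear ∩ DA ⟂ BC]
6. A_y = -171/17  [B, C, A are collinear ∩ DA ⟂ BC]
   → A = (30/17, -171/17)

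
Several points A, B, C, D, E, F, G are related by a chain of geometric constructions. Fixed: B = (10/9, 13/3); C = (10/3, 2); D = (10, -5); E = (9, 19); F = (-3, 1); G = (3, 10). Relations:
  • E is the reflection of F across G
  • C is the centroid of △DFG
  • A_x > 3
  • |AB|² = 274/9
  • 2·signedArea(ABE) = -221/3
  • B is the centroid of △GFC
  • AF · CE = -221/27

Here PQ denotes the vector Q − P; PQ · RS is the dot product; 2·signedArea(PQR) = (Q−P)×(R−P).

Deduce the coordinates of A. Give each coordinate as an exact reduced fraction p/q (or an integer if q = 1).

1. A_x = 31/9  [AF · CE = -221/27 ∩ 2·signedArea(ABE) = -221/3]
2. A_y = -2/3  [AF · CE = -221/27 ∩ 2·signedArea(ABE) = -221/3]
   → A = (31/9, -2/3)

A = (31/9, -2/3)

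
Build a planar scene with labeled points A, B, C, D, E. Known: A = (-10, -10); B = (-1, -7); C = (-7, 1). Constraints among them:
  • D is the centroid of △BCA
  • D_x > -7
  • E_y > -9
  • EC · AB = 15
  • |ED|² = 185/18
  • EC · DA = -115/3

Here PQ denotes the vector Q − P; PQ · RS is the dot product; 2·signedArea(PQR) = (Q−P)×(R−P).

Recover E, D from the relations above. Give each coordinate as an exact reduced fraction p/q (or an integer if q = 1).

1. D_x = -6  [D is the centroid of △BCA]
2. D_y = -16/3  [D is the centroid of △BCA]
   → D = (-6, -16/3)
3. E_x = -11/2  [EC · DA = -115/3 ∩ EC · AB = 15]
4. E_y = -17/2  [EC · DA = -115/3 ∩ EC · AB = 15]
   → E = (-11/2, -17/2)

D = (-6, -16/3)
E = (-11/2, -17/2)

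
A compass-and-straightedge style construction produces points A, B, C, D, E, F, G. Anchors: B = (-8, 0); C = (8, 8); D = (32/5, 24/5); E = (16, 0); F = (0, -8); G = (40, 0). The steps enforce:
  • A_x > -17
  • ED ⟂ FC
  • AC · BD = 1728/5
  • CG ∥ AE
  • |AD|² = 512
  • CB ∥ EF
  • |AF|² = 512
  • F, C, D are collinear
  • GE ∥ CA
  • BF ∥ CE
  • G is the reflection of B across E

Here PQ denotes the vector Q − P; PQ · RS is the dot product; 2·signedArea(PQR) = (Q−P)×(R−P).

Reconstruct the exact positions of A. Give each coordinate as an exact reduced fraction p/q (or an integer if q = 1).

A = (-16, 8)

1. A_x = -16  [CG ∥ AE ∩ GE ∥ CA]
2. A_y = 8  [CG ∥ AE ∩ GE ∥ CA]
   → A = (-16, 8)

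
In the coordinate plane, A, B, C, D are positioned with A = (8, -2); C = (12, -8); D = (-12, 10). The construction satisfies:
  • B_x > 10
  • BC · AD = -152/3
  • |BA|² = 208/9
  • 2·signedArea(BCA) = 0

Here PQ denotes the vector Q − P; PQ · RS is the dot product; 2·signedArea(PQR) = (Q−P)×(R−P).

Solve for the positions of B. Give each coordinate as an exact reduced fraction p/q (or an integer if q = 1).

1. B_x = 32/3  [2·signedArea(BCA) = 0 ∩ BC · AD = -152/3]
2. B_y = -6  [2·signedArea(BCA) = 0 ∩ BC · AD = -152/3]
   → B = (32/3, -6)

B = (32/3, -6)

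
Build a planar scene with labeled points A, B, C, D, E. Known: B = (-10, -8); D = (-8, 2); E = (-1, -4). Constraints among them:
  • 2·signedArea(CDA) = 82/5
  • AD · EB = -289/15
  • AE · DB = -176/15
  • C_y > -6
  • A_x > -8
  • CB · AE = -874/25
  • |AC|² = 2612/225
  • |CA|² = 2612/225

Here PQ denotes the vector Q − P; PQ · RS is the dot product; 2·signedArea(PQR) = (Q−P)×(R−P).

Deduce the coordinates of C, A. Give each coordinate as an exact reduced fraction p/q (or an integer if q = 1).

A = (-113/15, -58/15)
C = (-23/5, -28/5)

1. A_x = -113/15  [AD · EB = -289/15 ∩ AE · DB = -176/15]
2. A_y = -58/15  [AD · EB = -289/15 ∩ AE · DB = -176/15]
   → A = (-113/15, -58/15)
3. C_x = -23/5  [2·signedArea(CDA) = 82/5 ∩ CB · AE = -874/25]
4. C_y = -28/5  [2·signedArea(CDA) = 82/5 ∩ CB · AE = -874/25]
   → C = (-23/5, -28/5)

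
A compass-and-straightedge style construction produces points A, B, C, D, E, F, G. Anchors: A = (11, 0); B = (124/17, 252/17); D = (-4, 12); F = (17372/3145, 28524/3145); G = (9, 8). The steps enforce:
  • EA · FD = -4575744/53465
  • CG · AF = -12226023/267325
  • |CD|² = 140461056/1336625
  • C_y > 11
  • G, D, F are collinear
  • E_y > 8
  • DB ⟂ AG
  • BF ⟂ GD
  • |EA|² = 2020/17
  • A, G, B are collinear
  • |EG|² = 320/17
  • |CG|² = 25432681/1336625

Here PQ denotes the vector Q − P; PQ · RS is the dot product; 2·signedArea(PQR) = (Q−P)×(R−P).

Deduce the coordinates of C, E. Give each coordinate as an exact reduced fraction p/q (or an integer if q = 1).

C = (97996/15725, 178812/15725)
E = (81/17, 152/17)

1. C_x = 97996/15725  [line 17223/3145·x + -28524/3145·y + 18446748/267325 = 0 ∩ |CD|² = 140461056/1336625]
2. C_y = 178812/15725  [line 17223/3145·x + -28524/3145·y + 18446748/267325 = 0 ∩ |CD|² = 140461056/1336625]
   → C = (97996/15725, 178812/15725)
3. E_x = 81/17  [line 29952/3145·x + -9216/3145·y + -205056/10693 = 0 ∩ |EA|² = 2020/17]
4. E_y = 152/17  [line 29952/3145·x + -9216/3145·y + -205056/10693 = 0 ∩ |EA|² = 2020/17]
   → E = (81/17, 152/17)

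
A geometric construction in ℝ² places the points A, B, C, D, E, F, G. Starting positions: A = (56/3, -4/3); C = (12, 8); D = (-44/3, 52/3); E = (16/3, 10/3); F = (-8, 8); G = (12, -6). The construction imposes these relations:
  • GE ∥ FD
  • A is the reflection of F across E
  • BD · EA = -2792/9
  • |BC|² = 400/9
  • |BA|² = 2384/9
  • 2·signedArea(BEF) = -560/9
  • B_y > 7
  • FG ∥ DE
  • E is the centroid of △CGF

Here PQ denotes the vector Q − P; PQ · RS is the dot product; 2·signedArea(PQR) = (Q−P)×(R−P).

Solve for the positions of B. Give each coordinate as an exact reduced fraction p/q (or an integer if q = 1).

1. B_x = 16/3  [BD · EA = -2792/9 ∩ 2·signedArea(BEF) = -560/9]
2. B_y = 8  [BD · EA = -2792/9 ∩ 2·signedArea(BEF) = -560/9]
   → B = (16/3, 8)

B = (16/3, 8)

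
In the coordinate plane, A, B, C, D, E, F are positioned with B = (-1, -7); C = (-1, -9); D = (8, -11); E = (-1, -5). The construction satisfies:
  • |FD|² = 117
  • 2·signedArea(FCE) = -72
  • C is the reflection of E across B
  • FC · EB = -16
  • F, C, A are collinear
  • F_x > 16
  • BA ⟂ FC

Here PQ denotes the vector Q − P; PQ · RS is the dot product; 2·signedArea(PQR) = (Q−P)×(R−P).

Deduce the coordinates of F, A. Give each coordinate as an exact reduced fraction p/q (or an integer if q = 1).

1. F_x = 17  [2·signedArea(FCE) = -72 ∩ FC · EB = -16]
2. F_y = -17  [2·signedArea(FCE) = -72 ∩ FC · EB = -16]
   → F = (17, -17)
3. A_x = -169/97  [F, C, A are collinear ∩ BA ⟂ FC]
4. A_y = -841/97  [F, C, A are collinear ∩ BA ⟂ FC]
   → A = (-169/97, -841/97)

A = (-169/97, -841/97)
F = (17, -17)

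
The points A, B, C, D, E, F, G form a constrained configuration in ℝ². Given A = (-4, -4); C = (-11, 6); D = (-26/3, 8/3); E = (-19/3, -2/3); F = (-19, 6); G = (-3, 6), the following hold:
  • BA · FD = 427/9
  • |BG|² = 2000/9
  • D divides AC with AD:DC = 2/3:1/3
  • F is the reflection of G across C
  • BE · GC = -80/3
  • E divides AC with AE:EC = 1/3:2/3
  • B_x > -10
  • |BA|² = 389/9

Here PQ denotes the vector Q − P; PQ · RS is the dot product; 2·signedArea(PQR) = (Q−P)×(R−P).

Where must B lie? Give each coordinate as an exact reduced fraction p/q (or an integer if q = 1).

1. B_x = -29/3  [BA · FD = 427/9 ∩ BE · GC = -80/3]
2. B_y = -22/3  [BA · FD = 427/9 ∩ BE · GC = -80/3]
   → B = (-29/3, -22/3)

B = (-29/3, -22/3)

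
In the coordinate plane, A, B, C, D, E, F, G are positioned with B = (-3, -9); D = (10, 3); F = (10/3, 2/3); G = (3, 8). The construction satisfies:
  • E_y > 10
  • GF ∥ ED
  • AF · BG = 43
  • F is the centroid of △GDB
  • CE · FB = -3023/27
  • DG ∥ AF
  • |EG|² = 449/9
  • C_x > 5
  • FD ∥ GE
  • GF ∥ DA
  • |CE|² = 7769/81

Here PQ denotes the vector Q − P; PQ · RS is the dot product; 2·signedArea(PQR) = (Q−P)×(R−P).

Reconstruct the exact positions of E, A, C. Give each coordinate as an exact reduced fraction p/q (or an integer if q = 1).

1. E_x = 29/3  [GF ∥ ED ∩ FD ∥ GE]
2. E_y = 31/3  [GF ∥ ED ∩ FD ∥ GE]
   → E = (29/3, 31/3)
3. A_x = 31/3  [DG ∥ AF ∩ GF ∥ DA]
4. A_y = -13/3  [DG ∥ AF ∩ GF ∥ DA]
   → A = (31/3, -13/3)
5. C_x = 50/9  [line 19/3·x + 29/3·y + -1327/27 = 0 ∩ |CE|² = 7769/81]
6. C_y = 13/9  [line 19/3·x + 29/3·y + -1327/27 = 0 ∩ |CE|² = 7769/81]
   → C = (50/9, 13/9)

A = (31/3, -13/3)
C = (50/9, 13/9)
E = (29/3, 31/3)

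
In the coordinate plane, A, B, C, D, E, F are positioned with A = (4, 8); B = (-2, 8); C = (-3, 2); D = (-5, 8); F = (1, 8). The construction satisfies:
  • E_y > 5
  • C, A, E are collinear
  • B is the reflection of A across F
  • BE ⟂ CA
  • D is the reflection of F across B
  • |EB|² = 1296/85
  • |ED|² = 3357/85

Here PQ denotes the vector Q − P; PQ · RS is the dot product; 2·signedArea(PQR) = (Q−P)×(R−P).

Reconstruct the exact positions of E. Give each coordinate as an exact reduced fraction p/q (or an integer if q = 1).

1. E_x = 46/85  [C, A, E are collinear ∩ BE ⟂ CA]
2. E_y = 428/85  [C, A, E are collinear ∩ BE ⟂ CA]
   → E = (46/85, 428/85)

E = (46/85, 428/85)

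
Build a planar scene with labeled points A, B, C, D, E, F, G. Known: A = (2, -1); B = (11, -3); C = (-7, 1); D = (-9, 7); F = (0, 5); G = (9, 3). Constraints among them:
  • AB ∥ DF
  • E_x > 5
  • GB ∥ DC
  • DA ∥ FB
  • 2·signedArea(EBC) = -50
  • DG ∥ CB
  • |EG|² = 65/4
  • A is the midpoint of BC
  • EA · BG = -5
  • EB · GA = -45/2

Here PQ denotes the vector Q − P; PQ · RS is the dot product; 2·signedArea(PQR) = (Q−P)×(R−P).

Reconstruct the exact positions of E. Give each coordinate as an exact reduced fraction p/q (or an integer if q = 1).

E = (11/2, 1)

1. E_x = 11/2  [2·signedArea(EBC) = -50 ∩ EA · BG = -5]
2. E_y = 1  [2·signedArea(EBC) = -50 ∩ EA · BG = -5]
   → E = (11/2, 1)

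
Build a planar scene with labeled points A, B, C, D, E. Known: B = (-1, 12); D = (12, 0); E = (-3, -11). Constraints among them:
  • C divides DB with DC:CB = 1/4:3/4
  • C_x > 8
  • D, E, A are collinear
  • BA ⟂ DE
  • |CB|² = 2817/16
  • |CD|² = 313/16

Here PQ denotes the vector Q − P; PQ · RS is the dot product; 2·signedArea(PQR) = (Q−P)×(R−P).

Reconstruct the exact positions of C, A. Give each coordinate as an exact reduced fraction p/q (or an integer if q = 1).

A = (3207/346, -693/346)
C = (35/4, 3)

1. C_x = 35/4  [C divides DB with DC:CB = 1/4:3/4]
2. C_y = 3  [C divides DB with DC:CB = 1/4:3/4]
   → C = (35/4, 3)
3. A_x = 3207/346  [D, E, A are collinear ∩ BA ⟂ DE]
4. A_y = -693/346  [D, E, A are collinear ∩ BA ⟂ DE]
   → A = (3207/346, -693/346)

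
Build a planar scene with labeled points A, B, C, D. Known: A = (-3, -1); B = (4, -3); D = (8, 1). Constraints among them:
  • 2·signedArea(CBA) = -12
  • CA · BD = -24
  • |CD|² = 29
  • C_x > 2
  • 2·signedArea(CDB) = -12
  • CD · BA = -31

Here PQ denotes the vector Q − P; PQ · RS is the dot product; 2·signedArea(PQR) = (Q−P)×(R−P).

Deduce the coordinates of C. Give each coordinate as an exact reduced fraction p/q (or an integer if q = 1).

C = (3, -1)

1. C_x = 3  [CD · BA = -31 ∩ CA · BD = -24]
2. C_y = -1  [CD · BA = -31 ∩ CA · BD = -24]
   → C = (3, -1)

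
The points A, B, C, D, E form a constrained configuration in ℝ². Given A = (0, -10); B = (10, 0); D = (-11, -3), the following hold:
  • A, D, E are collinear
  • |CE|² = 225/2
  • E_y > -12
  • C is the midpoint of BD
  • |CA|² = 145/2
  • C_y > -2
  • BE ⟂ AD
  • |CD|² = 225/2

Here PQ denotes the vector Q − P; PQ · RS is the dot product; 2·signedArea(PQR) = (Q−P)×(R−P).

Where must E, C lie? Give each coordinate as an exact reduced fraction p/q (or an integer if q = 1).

1. E_x = 44/17  [A, D, E are collinear ∩ BE ⟂ AD]
2. E_y = -198/17  [A, D, E are collinear ∩ BE ⟂ AD]
   → E = (44/17, -198/17)
3. C_x = -1/2  [C is the midpoint of BD]
4. C_y = -3/2  [C is the midpoint of BD]
   → C = (-1/2, -3/2)

C = (-1/2, -3/2)
E = (44/17, -198/17)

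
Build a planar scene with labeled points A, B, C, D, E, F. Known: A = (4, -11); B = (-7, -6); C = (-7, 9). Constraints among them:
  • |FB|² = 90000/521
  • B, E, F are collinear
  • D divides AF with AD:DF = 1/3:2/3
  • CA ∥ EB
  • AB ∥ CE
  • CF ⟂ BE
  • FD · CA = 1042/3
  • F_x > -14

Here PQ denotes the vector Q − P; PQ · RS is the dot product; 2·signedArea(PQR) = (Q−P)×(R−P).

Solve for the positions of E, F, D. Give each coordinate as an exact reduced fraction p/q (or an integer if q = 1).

1. E_x = -18  [CA ∥ EB ∩ AB ∥ CE]
2. E_y = 14  [CA ∥ EB ∩ AB ∥ CE]
   → E = (-18, 14)
3. F_x = -6947/521  [B, E, F are collinear ∩ CF ⟂ BE]
4. F_y = 2874/521  [B, E, F are collinear ∩ CF ⟂ BE]
   → F = (-6947/521, 2874/521)
5. D_x = -2779/1563  [D divides AF with AD:DF = 1/3:2/3]
6. D_y = -8588/1563  [D divides AF with AD:DF = 1/3:2/3]
   → D = (-2779/1563, -8588/1563)

D = (-2779/1563, -8588/1563)
E = (-18, 14)
F = (-6947/521, 2874/521)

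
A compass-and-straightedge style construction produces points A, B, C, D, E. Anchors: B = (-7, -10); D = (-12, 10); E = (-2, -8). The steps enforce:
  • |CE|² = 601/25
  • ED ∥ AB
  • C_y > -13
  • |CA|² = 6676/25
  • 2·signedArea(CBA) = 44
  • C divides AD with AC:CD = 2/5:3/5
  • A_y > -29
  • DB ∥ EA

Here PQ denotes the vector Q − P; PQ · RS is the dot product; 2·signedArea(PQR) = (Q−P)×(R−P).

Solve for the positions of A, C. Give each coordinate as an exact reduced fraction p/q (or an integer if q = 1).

A = (3, -28)
C = (-3, -64/5)

1. A_x = 3  [ED ∥ AB ∩ DB ∥ EA]
2. A_y = -28  [ED ∥ AB ∩ DB ∥ EA]
   → A = (3, -28)
3. C_x = -3  [C divides AD with AC:CD = 2/5:3/5]
4. C_y = -64/5  [C divides AD with AC:CD = 2/5:3/5]
   → C = (-3, -64/5)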